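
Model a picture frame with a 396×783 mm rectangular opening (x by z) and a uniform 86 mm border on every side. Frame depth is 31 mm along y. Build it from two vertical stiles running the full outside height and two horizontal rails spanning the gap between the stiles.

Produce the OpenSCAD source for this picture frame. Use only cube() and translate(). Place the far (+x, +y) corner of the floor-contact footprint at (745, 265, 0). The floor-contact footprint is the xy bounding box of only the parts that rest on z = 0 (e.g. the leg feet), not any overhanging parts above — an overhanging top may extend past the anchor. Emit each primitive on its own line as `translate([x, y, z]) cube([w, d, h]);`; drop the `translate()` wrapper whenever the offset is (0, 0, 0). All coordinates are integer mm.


translate([177, 234, 0]) cube([86, 31, 955]);
translate([659, 234, 0]) cube([86, 31, 955]);
translate([263, 234, 0]) cube([396, 31, 86]);
translate([263, 234, 869]) cube([396, 31, 86]);


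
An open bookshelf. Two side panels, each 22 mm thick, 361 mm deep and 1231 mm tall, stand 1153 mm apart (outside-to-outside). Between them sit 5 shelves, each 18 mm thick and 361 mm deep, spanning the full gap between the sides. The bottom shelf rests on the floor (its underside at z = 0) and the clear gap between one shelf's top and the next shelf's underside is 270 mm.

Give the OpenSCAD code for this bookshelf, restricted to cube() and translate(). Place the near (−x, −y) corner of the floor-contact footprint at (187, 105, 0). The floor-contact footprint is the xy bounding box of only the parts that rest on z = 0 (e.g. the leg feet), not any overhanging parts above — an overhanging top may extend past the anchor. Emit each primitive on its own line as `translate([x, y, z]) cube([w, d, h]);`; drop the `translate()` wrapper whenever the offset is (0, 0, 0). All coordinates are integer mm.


translate([187, 105, 0]) cube([22, 361, 1231]);
translate([1318, 105, 0]) cube([22, 361, 1231]);
translate([209, 105, 0]) cube([1109, 361, 18]);
translate([209, 105, 288]) cube([1109, 361, 18]);
translate([209, 105, 576]) cube([1109, 361, 18]);
translate([209, 105, 864]) cube([1109, 361, 18]);
translate([209, 105, 1152]) cube([1109, 361, 18]);


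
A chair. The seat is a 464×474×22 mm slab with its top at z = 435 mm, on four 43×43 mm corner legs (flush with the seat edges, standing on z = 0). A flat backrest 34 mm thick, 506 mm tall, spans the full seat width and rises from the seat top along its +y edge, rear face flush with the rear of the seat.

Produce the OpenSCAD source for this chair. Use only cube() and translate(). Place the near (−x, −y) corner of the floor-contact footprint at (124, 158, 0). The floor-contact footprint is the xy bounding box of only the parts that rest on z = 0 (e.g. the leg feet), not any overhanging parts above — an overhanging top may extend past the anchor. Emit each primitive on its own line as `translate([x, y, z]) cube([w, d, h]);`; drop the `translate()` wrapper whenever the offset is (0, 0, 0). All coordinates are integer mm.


translate([124, 158, 413]) cube([464, 474, 22]);
translate([124, 158, 0]) cube([43, 43, 413]);
translate([545, 158, 0]) cube([43, 43, 413]);
translate([124, 589, 0]) cube([43, 43, 413]);
translate([545, 589, 0]) cube([43, 43, 413]);
translate([124, 598, 435]) cube([464, 34, 506]);


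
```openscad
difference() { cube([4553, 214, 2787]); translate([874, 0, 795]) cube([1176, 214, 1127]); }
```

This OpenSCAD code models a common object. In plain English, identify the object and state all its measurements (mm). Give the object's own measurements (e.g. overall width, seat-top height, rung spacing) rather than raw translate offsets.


A wall 4553 mm long (x), 214 mm thick (y), 2787 mm tall, with a rectangular window opening cut through it. The opening is 1176 mm wide and 1127 mm tall; its sill is at z = 795 mm and its near (−x) edge is 874 mm from the wall's −x end. The opening passes through the full wall thickness.


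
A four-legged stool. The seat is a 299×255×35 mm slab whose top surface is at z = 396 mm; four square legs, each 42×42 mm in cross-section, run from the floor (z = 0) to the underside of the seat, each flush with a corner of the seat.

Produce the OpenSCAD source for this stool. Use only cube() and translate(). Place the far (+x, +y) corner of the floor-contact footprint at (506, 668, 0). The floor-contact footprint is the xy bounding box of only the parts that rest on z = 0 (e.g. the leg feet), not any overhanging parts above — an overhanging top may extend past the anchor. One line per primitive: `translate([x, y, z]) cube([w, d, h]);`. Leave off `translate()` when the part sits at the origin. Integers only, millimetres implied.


translate([207, 413, 361]) cube([299, 255, 35]);
translate([207, 413, 0]) cube([42, 42, 361]);
translate([464, 413, 0]) cube([42, 42, 361]);
translate([207, 626, 0]) cube([42, 42, 361]);
translate([464, 626, 0]) cube([42, 42, 361]);


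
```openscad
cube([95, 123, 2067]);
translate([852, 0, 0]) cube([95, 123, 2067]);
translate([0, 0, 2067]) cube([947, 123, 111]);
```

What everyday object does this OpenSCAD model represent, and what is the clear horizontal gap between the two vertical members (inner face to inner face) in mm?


A door frame. The clear opening width is 757 mm.

Two 2067 mm tall posts with a header on top — a door frame. The left jamb is 95 mm wide at x = 0; the right jamb starts at x = 852. The clear opening is 852 − 95 = 757 mm.


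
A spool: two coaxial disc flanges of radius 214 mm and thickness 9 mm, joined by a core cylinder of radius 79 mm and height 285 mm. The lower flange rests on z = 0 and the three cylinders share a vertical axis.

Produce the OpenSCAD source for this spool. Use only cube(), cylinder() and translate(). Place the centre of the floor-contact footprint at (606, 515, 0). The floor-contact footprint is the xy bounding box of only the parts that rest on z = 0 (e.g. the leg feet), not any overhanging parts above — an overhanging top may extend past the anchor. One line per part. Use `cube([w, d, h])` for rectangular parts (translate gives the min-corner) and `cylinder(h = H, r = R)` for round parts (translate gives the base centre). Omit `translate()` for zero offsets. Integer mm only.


translate([606, 515, 0]) cylinder(h = 9, r = 214);
translate([606, 515, 9]) cylinder(h = 285, r = 79);
translate([606, 515, 294]) cylinder(h = 9, r = 214);


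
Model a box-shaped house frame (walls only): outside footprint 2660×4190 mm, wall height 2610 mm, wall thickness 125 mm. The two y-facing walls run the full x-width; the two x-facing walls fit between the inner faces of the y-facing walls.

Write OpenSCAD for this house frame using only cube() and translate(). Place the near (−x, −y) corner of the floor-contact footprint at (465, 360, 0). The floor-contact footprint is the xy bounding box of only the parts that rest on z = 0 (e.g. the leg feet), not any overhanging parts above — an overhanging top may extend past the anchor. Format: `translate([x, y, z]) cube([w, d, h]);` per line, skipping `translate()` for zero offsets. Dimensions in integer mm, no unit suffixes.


translate([465, 360, 0]) cube([2660, 125, 2610]);
translate([465, 4425, 0]) cube([2660, 125, 2610]);
translate([465, 485, 0]) cube([125, 3940, 2610]);
translate([3000, 485, 0]) cube([125, 3940, 2610]);


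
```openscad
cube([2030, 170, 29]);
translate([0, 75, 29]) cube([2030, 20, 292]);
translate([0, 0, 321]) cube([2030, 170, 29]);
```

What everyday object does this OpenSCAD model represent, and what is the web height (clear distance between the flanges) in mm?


An I-beam. The web height is 292 mm.

Two wide flanges with a thin centred web — an I-beam. Overall 350 mm minus two 29 mm flanges gives a web of 350 − 2·29 = 292 mm.


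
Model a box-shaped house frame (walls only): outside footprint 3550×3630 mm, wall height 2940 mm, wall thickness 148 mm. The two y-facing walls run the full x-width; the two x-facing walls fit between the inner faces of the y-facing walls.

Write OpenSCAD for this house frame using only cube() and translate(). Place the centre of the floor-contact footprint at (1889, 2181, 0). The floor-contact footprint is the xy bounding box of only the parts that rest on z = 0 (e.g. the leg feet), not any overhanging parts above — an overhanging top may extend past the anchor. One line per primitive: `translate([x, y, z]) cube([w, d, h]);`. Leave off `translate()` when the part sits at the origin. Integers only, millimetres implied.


translate([114, 366, 0]) cube([3550, 148, 2940]);
translate([114, 3848, 0]) cube([3550, 148, 2940]);
translate([114, 514, 0]) cube([148, 3334, 2940]);
translate([3516, 514, 0]) cube([148, 3334, 2940]);


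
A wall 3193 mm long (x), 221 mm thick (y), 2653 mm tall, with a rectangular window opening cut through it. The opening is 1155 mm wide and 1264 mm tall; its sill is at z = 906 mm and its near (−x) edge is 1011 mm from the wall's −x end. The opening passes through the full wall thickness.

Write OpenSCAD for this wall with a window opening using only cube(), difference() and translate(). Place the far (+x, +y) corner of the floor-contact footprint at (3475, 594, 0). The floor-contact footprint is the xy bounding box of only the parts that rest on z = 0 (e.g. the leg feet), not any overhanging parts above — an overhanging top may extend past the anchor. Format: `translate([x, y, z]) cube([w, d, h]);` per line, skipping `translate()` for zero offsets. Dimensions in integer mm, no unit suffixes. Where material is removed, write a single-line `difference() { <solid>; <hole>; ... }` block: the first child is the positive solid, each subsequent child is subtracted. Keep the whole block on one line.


difference() { translate([282, 373, 0]) cube([3193, 221, 2653]); translate([1293, 373, 906]) cube([1155, 221, 1264]); }


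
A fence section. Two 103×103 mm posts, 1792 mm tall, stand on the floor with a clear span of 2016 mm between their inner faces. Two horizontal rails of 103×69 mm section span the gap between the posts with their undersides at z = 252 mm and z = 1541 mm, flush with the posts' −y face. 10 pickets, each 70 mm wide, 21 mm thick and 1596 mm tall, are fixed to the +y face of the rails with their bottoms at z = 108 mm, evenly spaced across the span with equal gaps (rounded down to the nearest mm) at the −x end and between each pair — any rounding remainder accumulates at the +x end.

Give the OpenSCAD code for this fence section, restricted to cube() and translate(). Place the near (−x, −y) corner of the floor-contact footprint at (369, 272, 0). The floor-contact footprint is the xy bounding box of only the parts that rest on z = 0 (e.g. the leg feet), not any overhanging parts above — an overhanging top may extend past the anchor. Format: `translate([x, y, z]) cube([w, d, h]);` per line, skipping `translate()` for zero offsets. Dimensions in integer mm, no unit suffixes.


translate([369, 272, 0]) cube([103, 103, 1792]);
translate([2488, 272, 0]) cube([103, 103, 1792]);
translate([472, 272, 252]) cube([2016, 103, 69]);
translate([472, 272, 1541]) cube([2016, 103, 69]);
translate([591, 375, 108]) cube([70, 21, 1596]);
translate([780, 375, 108]) cube([70, 21, 1596]);
translate([969, 375, 108]) cube([70, 21, 1596]);
translate([1158, 375, 108]) cube([70, 21, 1596]);
translate([1347, 375, 108]) cube([70, 21, 1596]);
translate([1536, 375, 108]) cube([70, 21, 1596]);
translate([1725, 375, 108]) cube([70, 21, 1596]);
translate([1914, 375, 108]) cube([70, 21, 1596]);
translate([2103, 375, 108]) cube([70, 21, 1596]);
translate([2292, 375, 108]) cube([70, 21, 1596]);


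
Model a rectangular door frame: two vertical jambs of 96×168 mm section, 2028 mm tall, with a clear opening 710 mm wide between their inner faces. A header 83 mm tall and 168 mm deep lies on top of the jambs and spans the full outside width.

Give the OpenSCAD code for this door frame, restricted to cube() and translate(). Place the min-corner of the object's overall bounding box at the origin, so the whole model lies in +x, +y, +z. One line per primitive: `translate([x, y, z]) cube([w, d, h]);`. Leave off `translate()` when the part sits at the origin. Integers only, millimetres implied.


cube([96, 168, 2028]);
translate([806, 0, 0]) cube([96, 168, 2028]);
translate([0, 0, 2028]) cube([902, 168, 83]);


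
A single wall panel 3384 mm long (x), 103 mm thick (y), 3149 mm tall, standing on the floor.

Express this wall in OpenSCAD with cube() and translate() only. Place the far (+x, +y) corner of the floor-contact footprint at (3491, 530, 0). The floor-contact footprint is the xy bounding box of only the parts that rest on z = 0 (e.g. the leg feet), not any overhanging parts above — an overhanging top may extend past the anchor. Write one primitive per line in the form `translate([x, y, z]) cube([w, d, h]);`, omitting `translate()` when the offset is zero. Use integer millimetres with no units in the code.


translate([107, 427, 0]) cube([3384, 103, 3149]);


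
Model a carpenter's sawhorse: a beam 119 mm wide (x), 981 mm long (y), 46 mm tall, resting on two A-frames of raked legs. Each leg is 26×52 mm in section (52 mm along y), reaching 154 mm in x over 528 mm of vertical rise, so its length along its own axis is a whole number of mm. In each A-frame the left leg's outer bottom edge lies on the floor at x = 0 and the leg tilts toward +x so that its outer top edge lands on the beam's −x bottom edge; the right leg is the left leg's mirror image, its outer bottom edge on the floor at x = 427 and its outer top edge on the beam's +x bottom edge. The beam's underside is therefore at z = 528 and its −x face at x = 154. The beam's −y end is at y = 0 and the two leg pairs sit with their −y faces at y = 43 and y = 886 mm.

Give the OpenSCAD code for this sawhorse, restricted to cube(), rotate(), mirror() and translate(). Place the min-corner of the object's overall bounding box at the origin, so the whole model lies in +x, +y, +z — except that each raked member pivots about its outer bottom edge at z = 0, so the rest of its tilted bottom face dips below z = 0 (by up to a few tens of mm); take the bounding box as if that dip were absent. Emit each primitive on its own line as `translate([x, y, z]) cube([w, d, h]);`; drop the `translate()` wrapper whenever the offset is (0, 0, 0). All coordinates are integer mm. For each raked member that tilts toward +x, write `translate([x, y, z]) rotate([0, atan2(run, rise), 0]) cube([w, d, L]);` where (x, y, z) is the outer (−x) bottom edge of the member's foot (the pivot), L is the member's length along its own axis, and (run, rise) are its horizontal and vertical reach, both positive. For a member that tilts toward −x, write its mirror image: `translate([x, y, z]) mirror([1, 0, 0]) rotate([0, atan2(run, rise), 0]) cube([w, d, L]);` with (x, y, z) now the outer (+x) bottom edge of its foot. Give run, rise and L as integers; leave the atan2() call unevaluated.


translate([154, 0, 528]) cube([119, 981, 46]);
translate([0, 43, 0]) rotate([0, atan2(154, 528), 0]) cube([26, 52, 550]);
translate([427, 43, 0]) mirror([1, 0, 0]) rotate([0, atan2(154, 528), 0]) cube([26, 52, 550]);
translate([0, 886, 0]) rotate([0, atan2(154, 528), 0]) cube([26, 52, 550]);
translate([427, 886, 0]) mirror([1, 0, 0]) rotate([0, atan2(154, 528), 0]) cube([26, 52, 550]);


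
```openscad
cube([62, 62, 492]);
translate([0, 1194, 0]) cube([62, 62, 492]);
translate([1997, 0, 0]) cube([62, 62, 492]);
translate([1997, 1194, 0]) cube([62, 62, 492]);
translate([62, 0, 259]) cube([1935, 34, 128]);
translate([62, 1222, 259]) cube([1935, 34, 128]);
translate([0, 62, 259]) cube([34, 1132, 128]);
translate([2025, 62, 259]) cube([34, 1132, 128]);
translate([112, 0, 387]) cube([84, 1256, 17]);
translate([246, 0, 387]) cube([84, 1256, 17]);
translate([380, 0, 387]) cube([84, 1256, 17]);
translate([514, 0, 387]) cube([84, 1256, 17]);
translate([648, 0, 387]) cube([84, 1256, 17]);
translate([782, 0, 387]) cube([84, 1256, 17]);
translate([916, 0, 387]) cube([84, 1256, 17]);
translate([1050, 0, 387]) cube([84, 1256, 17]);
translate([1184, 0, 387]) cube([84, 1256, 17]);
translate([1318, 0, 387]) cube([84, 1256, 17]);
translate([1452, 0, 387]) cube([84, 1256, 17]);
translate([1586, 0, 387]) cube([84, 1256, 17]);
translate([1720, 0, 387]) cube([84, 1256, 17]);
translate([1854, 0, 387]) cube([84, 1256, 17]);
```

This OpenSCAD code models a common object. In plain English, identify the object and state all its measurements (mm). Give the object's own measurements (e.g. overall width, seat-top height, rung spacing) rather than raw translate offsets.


A bed frame 2059 mm long (x) by 1256 mm wide (y). Four 62×62 mm corner posts, 492 mm tall, at the corners of the footprint. Four rails of 34 mm thickness and 128 mm height run between adjacent posts with their undersides at z = 259 mm, their outer faces flush with the outside of the frame (the two x-running rails run between the posts' inner faces; the two y-running rails run between the posts' inner faces). 14 slats, each 84 mm wide (x) and 17 mm thick, lie across the top of the two x-running rails, running the full 1256 mm width of the frame in y; along x they sit between the end posts with a 50 mm gap after the −x posts and between neighbouring slats, leaving 59 mm before the +x posts.


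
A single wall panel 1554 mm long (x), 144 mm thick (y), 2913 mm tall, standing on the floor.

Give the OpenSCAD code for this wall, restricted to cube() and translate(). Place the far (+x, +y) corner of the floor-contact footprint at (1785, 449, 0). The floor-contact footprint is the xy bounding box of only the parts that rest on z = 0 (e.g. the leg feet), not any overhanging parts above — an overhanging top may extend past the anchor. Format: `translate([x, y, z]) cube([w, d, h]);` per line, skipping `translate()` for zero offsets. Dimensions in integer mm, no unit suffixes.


translate([231, 305, 0]) cube([1554, 144, 2913]);


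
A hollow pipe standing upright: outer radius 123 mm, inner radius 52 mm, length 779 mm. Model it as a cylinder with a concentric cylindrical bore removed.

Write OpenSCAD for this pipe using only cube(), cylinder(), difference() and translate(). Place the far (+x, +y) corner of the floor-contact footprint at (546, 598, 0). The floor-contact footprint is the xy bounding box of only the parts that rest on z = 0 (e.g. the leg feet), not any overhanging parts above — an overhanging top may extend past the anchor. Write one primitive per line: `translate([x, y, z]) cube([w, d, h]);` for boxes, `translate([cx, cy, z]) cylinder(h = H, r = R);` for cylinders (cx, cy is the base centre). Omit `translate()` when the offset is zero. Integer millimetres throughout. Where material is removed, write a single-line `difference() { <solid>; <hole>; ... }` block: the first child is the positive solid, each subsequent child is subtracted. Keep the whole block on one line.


difference() { translate([423, 475, 0]) cylinder(h = 779, r = 123); translate([423, 475, 0]) cylinder(h = 779, r = 52); }


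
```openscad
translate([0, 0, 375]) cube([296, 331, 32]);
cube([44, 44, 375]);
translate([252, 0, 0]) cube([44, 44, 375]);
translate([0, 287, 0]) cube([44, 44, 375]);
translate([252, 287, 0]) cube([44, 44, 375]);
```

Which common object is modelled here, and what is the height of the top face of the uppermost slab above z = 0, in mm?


A stool. The seat height is 407 mm.

A 296×331×32 slab at z = 375 on four corner posts — a stool. The seat top is 375 + 32 = 407 mm.


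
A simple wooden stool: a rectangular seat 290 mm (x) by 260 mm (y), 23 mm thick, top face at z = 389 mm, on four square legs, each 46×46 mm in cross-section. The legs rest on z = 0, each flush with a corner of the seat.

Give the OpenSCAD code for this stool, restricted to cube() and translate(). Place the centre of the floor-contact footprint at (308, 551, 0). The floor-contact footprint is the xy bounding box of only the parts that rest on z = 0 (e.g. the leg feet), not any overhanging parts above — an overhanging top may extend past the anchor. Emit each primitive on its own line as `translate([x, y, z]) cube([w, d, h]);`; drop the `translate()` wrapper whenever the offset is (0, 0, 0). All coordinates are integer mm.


translate([163, 421, 366]) cube([290, 260, 23]);
translate([163, 421, 0]) cube([46, 46, 366]);
translate([407, 421, 0]) cube([46, 46, 366]);
translate([163, 635, 0]) cube([46, 46, 366]);
translate([407, 635, 0]) cube([46, 46, 366]);


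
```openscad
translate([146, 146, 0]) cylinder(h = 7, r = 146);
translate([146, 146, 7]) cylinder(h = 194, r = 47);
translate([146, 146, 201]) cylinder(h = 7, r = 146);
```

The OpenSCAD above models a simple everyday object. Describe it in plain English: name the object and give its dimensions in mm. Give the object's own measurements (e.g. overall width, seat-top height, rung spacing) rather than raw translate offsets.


A spool: two coaxial disc flanges of radius 146 mm and thickness 7 mm, joined by a core cylinder of radius 47 mm and height 194 mm. The lower flange rests on z = 0 and the three cylinders share a vertical axis.


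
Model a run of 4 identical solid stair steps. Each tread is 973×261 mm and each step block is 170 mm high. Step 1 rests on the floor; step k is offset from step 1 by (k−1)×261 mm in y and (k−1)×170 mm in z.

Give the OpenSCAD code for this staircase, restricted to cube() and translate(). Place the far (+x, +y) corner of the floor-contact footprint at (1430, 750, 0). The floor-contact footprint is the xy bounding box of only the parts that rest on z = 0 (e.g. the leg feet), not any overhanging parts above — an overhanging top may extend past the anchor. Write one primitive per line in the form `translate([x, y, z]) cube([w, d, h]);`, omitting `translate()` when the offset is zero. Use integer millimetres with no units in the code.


translate([457, 489, 0]) cube([973, 261, 170]);
translate([457, 750, 170]) cube([973, 261, 170]);
translate([457, 1011, 340]) cube([973, 261, 170]);
translate([457, 1272, 510]) cube([973, 261, 170]);


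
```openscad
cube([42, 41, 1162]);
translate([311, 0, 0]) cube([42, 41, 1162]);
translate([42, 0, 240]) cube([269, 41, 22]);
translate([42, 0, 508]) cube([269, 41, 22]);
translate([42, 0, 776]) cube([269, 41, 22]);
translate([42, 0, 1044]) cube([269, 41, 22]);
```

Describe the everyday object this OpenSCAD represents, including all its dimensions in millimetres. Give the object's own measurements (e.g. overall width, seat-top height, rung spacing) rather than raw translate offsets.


A straight ladder. Two 42×41 mm vertical rails, 1162 mm tall, stand 353 mm apart (outside-to-outside) with their front faces coplanar on the −y side. 4 rungs, each 41 mm deep and 22 mm tall, span between the inner faces of the rails, front faces flush with the rails. The lowest rung's underside is at z = 240 mm and rungs are spaced 268 mm apart (underside to underside).


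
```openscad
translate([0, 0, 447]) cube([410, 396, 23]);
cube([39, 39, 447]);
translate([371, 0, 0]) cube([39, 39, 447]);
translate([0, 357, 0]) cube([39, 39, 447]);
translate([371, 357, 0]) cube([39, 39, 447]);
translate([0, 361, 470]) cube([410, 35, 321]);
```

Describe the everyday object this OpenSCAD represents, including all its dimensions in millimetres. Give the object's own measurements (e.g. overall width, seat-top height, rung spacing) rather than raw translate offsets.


A chair. The seat is a 410×396×23 mm slab with its top at z = 470 mm, on four 39×39 mm corner legs (flush with the seat edges, standing on z = 0). A flat backrest 35 mm thick, 321 mm tall, spans the full seat width and rises from the seat top along its +y edge, rear face flush with the rear of the seat.


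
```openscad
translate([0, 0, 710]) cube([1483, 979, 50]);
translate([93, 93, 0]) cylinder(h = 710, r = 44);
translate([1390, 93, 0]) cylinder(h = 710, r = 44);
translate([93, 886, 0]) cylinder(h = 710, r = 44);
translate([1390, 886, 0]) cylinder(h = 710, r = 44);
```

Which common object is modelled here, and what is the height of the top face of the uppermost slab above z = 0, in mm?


A table. The table height is 760 mm.

A 1483×979×50 slab sits at z = 710 on four Ø88 mm round legs — a table. The top surface is at 710 + 50 = 760 mm.


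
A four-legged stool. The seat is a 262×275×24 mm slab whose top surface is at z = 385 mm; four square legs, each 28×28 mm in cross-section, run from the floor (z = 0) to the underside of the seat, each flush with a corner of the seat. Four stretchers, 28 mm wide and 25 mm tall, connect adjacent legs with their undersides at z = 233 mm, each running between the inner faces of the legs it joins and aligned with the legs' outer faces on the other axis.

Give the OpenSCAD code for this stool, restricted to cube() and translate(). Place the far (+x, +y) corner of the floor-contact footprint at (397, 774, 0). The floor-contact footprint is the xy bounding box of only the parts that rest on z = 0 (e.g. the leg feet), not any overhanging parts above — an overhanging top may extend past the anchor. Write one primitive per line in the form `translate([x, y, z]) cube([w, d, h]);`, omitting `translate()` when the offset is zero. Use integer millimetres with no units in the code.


translate([135, 499, 361]) cube([262, 275, 24]);
translate([135, 499, 0]) cube([28, 28, 361]);
translate([369, 499, 0]) cube([28, 28, 361]);
translate([135, 746, 0]) cube([28, 28, 361]);
translate([369, 746, 0]) cube([28, 28, 361]);
translate([163, 499, 233]) cube([206, 28, 25]);
translate([163, 746, 233]) cube([206, 28, 25]);
translate([135, 527, 233]) cube([28, 219, 25]);
translate([369, 527, 233]) cube([28, 219, 25]);


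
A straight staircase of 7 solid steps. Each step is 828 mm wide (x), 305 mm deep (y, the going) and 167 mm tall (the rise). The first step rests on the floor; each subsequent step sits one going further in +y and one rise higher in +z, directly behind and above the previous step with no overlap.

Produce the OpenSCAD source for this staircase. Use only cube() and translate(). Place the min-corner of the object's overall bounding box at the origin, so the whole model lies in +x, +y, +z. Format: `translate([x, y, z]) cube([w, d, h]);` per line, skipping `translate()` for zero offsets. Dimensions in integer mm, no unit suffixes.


cube([828, 305, 167]);
translate([0, 305, 167]) cube([828, 305, 167]);
translate([0, 610, 334]) cube([828, 305, 167]);
translate([0, 915, 501]) cube([828, 305, 167]);
translate([0, 1220, 668]) cube([828, 305, 167]);
translate([0, 1525, 835]) cube([828, 305, 167]);
translate([0, 1830, 1002]) cube([828, 305, 167]);


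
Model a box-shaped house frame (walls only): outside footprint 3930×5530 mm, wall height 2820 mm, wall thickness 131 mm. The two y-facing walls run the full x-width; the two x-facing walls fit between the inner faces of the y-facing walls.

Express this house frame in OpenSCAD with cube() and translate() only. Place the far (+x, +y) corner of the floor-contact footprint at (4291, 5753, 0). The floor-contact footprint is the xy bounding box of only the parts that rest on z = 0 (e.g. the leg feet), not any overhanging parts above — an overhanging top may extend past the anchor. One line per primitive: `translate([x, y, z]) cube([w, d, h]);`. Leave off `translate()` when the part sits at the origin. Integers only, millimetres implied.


translate([361, 223, 0]) cube([3930, 131, 2820]);
translate([361, 5622, 0]) cube([3930, 131, 2820]);
translate([361, 354, 0]) cube([131, 5268, 2820]);
translate([4160, 354, 0]) cube([131, 5268, 2820]);


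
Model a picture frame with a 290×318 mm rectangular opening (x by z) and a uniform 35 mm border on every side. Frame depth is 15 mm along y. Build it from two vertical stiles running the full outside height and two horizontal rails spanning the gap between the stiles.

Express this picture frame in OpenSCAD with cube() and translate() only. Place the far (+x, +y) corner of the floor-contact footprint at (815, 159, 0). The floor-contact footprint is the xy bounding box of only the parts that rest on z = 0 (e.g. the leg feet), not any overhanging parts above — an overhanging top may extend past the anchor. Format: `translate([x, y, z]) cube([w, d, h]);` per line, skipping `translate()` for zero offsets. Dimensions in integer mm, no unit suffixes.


translate([455, 144, 0]) cube([35, 15, 388]);
translate([780, 144, 0]) cube([35, 15, 388]);
translate([490, 144, 0]) cube([290, 15, 35]);
translate([490, 144, 353]) cube([290, 15, 35]);


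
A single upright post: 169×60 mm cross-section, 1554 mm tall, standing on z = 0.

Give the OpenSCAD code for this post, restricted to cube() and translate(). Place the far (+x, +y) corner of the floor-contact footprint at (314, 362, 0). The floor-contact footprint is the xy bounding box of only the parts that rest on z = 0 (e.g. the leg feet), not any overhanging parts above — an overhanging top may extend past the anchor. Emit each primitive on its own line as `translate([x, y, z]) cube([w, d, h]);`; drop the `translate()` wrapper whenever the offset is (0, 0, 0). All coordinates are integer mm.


translate([145, 302, 0]) cube([169, 60, 1554]);


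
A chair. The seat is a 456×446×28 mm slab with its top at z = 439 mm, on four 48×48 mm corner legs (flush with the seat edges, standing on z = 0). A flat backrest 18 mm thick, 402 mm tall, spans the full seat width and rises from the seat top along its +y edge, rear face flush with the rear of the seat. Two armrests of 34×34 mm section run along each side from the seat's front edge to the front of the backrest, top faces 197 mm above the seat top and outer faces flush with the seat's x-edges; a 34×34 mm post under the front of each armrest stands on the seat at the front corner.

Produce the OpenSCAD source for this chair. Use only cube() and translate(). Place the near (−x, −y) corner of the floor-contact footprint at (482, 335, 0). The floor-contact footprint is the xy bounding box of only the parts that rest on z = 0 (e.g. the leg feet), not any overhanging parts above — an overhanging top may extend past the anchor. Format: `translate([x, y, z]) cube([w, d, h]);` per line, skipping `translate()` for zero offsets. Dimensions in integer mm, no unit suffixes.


translate([482, 335, 411]) cube([456, 446, 28]);
translate([482, 335, 0]) cube([48, 48, 411]);
translate([890, 335, 0]) cube([48, 48, 411]);
translate([482, 733, 0]) cube([48, 48, 411]);
translate([890, 733, 0]) cube([48, 48, 411]);
translate([482, 763, 439]) cube([456, 18, 402]);
translate([482, 335, 602]) cube([34, 428, 34]);
translate([904, 335, 602]) cube([34, 428, 34]);
translate([482, 335, 439]) cube([34, 34, 163]);
translate([904, 335, 439]) cube([34, 34, 163]);


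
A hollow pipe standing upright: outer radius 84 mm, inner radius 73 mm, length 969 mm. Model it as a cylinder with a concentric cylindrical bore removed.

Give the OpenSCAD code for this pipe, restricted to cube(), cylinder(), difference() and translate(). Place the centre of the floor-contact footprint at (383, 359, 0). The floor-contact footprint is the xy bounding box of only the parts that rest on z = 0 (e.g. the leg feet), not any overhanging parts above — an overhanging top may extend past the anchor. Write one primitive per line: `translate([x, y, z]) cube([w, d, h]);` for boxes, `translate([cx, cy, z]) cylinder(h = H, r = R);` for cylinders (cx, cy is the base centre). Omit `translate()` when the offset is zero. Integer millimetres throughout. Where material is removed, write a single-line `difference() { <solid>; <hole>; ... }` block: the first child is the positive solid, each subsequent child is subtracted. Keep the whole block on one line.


difference() { translate([383, 359, 0]) cylinder(h = 969, r = 84); translate([383, 359, 0]) cylinder(h = 969, r = 73); }


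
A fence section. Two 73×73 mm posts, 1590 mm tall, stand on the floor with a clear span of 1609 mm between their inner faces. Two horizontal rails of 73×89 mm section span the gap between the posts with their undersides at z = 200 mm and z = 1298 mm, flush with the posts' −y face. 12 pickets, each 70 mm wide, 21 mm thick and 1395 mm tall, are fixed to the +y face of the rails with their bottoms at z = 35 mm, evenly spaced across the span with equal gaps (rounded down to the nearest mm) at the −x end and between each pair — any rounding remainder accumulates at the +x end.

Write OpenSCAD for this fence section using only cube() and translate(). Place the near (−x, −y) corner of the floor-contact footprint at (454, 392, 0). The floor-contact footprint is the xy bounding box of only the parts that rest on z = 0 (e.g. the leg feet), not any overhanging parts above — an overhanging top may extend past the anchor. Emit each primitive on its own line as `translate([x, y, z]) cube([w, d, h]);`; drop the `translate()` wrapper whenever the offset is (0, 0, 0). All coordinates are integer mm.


translate([454, 392, 0]) cube([73, 73, 1590]);
translate([2136, 392, 0]) cube([73, 73, 1590]);
translate([527, 392, 200]) cube([1609, 73, 89]);
translate([527, 392, 1298]) cube([1609, 73, 89]);
translate([586, 465, 35]) cube([70, 21, 1395]);
translate([715, 465, 35]) cube([70, 21, 1395]);
translate([844, 465, 35]) cube([70, 21, 1395]);
translate([973, 465, 35]) cube([70, 21, 1395]);
translate([1102, 465, 35]) cube([70, 21, 1395]);
translate([1231, 465, 35]) cube([70, 21, 1395]);
translate([1360, 465, 35]) cube([70, 21, 1395]);
translate([1489, 465, 35]) cube([70, 21, 1395]);
translate([1618, 465, 35]) cube([70, 21, 1395]);
translate([1747, 465, 35]) cube([70, 21, 1395]);
translate([1876, 465, 35]) cube([70, 21, 1395]);
translate([2005, 465, 35]) cube([70, 21, 1395]);


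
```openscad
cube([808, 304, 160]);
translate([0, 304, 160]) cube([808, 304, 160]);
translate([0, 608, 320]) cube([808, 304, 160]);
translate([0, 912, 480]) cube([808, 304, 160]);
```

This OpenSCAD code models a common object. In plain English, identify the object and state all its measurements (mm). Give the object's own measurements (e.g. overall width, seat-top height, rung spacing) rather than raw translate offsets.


A straight staircase of 4 solid steps. Each step is 808 mm wide (x), 304 mm deep (y, the going) and 160 mm tall (the rise). The first step rests on the floor; each subsequent step sits one going further in +y and one rise higher in +z, directly behind and above the previous step with no overlap.


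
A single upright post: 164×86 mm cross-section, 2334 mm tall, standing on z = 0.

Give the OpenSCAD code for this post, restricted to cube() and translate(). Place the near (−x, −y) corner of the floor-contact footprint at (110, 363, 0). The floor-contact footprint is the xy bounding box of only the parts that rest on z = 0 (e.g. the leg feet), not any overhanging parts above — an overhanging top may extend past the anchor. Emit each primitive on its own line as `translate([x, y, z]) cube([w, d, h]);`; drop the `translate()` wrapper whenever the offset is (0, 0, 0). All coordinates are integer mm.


translate([110, 363, 0]) cube([164, 86, 2334]);


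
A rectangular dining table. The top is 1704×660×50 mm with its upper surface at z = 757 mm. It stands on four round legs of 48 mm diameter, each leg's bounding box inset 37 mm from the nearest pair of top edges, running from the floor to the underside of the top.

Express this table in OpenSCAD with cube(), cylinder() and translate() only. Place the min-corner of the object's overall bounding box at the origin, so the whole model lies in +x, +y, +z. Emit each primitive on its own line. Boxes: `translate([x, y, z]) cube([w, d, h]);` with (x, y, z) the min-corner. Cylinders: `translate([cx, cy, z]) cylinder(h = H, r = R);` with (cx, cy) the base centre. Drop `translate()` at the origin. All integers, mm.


translate([0, 0, 707]) cube([1704, 660, 50]);
translate([61, 61, 0]) cylinder(h = 707, r = 24);
translate([1643, 61, 0]) cylinder(h = 707, r = 24);
translate([61, 599, 0]) cylinder(h = 707, r = 24);
translate([1643, 599, 0]) cylinder(h = 707, r = 24);


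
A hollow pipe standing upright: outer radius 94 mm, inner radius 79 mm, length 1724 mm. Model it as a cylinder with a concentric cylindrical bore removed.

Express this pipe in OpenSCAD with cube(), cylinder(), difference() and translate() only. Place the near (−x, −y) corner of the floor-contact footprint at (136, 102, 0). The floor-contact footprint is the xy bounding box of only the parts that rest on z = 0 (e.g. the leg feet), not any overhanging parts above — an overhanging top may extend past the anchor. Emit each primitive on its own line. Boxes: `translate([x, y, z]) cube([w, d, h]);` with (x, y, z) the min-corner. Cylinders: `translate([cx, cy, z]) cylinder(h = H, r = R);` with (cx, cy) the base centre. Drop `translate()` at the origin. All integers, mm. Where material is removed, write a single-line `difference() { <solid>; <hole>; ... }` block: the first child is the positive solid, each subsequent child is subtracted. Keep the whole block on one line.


difference() { translate([230, 196, 0]) cylinder(h = 1724, r = 94); translate([230, 196, 0]) cylinder(h = 1724, r = 79); }


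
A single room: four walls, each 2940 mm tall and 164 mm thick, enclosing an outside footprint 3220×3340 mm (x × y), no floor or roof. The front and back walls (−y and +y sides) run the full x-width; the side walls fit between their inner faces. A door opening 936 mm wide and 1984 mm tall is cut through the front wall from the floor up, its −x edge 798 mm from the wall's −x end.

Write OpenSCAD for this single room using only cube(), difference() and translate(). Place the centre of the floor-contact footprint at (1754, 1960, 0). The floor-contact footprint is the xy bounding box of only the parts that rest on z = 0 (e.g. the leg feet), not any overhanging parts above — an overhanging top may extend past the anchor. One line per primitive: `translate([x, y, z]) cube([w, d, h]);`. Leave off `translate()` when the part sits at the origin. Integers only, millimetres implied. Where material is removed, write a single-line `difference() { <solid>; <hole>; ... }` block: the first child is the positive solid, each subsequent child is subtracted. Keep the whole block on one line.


difference() { translate([144, 290, 0]) cube([3220, 164, 2940]); translate([942, 290, 0]) cube([936, 164, 1984]); }
translate([144, 3466, 0]) cube([3220, 164, 2940]);
translate([144, 454, 0]) cube([164, 3012, 2940]);
translate([3200, 454, 0]) cube([164, 3012, 2940]);


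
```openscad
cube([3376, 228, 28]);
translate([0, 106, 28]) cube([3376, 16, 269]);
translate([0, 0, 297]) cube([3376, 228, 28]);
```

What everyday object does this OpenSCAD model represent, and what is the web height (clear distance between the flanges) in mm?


An I-beam. The web height is 269 mm.

Two wide flanges with a thin centred web — an I-beam. Overall 325 mm minus two 28 mm flanges gives a web of 325 − 2·28 = 269 mm.


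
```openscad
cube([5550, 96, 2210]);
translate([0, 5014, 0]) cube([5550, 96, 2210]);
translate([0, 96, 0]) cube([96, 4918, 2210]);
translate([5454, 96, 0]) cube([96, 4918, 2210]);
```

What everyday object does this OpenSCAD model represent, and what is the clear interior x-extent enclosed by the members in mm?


A house (or room) frame. The interior width is 5358 mm.

Four 2210 mm walls enclosing a rectangle with no floor or roof — a room or house frame. Outside width is 5550 mm and wall thickness is 96 mm, so the interior width is 5550 − 2 × 96 = 5358 mm.


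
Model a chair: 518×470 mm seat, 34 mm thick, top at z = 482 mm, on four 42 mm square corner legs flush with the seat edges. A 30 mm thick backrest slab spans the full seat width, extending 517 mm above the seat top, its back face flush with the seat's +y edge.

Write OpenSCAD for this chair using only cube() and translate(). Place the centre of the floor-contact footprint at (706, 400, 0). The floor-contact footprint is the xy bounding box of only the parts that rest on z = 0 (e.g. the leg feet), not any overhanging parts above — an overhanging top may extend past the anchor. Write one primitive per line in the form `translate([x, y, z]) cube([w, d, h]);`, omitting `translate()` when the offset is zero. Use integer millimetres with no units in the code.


translate([447, 165, 448]) cube([518, 470, 34]);
translate([447, 165, 0]) cube([42, 42, 448]);
translate([923, 165, 0]) cube([42, 42, 448]);
translate([447, 593, 0]) cube([42, 42, 448]);
translate([923, 593, 0]) cube([42, 42, 448]);
translate([447, 605, 482]) cube([518, 30, 517]);
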